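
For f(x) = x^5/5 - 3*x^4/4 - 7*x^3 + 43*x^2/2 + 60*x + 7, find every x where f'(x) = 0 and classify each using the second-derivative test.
f'(x) = x^4 - 3*x^3 - 21*x^2 + 43*x + 60

Solve f'(x) = 0:
  Factor: x^4 - 3*x^3 - 21*x^2 + 43*x + 60 = (x - 5)*(x - 3)*(x + 1)*(x + 4) = 0.
  ⇒ x = -4, -1, 3, 5

f''(x) = 4*x^3 - 9*x^2 - 42*x + 43
Second-derivative test at each critical point:
  f''(-4) = -189 < 0 → local maximum
  f''(-1) = 72 > 0 → local minimum
  f''(3) = -56 < 0 → local maximum
  f''(5) = 108 > 0 → local minimum

Critical points: x = -4 (local maximum); x = -1 (local minimum); x = 3 (local maximum); x = 5 (local minimum)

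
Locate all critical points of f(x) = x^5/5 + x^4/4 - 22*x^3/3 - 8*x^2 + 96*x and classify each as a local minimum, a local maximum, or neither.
f'(x) = x^4 + x^3 - 22*x^2 - 16*x + 96

Solve f'(x) = 0:
  Factor: x^4 + x^3 - 22*x^2 - 16*x + 96 = (x - 4)*(x - 2)*(x + 3)*(x + 4) = 0.
  ⇒ x = -4, -3, 2, 4

f''(x) = 4*x^3 + 3*x^2 - 44*x - 16
Second-derivative test at each critical point:
  f''(-4) = -48 < 0 → local maximum
  f''(-3) = 35 > 0 → local minimum
  f''(2) = -60 < 0 → local maximum
  f''(4) = 112 > 0 → local minimum

Critical points: x = -4 (local maximum); x = -3 (local minimum); x = 2 (local maximum); x = 4 (local minimum)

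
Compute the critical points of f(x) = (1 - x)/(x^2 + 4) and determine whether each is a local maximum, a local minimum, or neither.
f'(x) = (-x^2 + 2*x*(x - 1) - 4)/(x^2 + 4)^2

Solve f'(x) = 0:
  f'(x) = (x^2 - 2*x - 4)/(x^2 + 4)^2; the denominator is positive wherever f is defined, so f'(x) = 0 ⇔ x^2 - 2*x - 4 = 0.
  x^2 - 2*x - 4 = 0 has no rational roots; quadratic formula: x = (2 ± √20)/2.
  ⇒ x = 1 - sqrt(5) ≈ -1.2361, 1 + sqrt(5) ≈ 3.2361

f''(x) = 2*(4*x^2*(1 - x) + (3*x - 1)*(x^2 + 4))/(x^2 + 4)^3
Second-derivative test at each critical point:
  f''(-1.2361) = -0.1464 < 0 → local maximum
  f''(3.2361) = 0.0214 > 0 → local minimum

Critical points: x = 1 - sqrt(5) ≈ -1.2361 (local maximum); x = 1 + sqrt(5) ≈ 3.2361 (local minimum)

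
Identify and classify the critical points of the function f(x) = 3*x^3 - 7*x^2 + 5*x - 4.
f'(x) = 9*x^2 - 14*x + 5

Solve f'(x) = 0:
  Factor: 9*x^2 - 14*x + 5 = (x - 1)*(9*x - 5) = 0.
  ⇒ x = 5/9, 1

f''(x) = 18*x - 14
Second-derivative test at each critical point:
  f''(5/9) = -4 < 0 → local maximum
  f''(1) = 4 > 0 → local minimum

Critical points: x = 5/9 (local maximum); x = 1 (local minimum)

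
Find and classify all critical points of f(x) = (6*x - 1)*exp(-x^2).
f'(x) = 2*(-x*(6*x - 1) + 3)*exp(-x^2)

Solve f'(x) = 0:
  f'(x) = (-12*x^2 + 2*x + 6)·exp(-x^2) and exp(-x^2) > 0 for every x, so f'(x) = 0 ⇔ -12*x^2 + 2*x + 6 = 0.
  Factor: -12*x^2 + 2*x + 6 = -2*(6*x^2 - x - 3); 6*x^2 - x - 3 = 0 has no rational roots; quadratic formula: x = (1 ± √73)/12.
  ⇒ x = 1/12 - sqrt(73)/12 ≈ -0.6287, 1/12 + sqrt(73)/12 ≈ 0.7953

f''(x) = 2*(2*x^2*(6*x - 1) - 18*x + 1)*exp(-x^2)
Second-derivative test at each critical point:
  f''(-0.6287) = 11.5093 > 0 → local minimum
  f''(0.7953) = -9.0777 < 0 → local maximum

Critical points: x = 1/12 - sqrt(73)/12 ≈ -0.6287 (local minimum); x = 1/12 + sqrt(73)/12 ≈ 0.7953 (local maximum)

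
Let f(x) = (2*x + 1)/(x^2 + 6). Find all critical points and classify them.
f'(x) = 2*(-x^2 - x + 6)/(x^4 + 12*x^2 + 36)

Solve f'(x) = 0:
  f'(x) = -2*(x - 2)*(x + 3)/(x^2 + 6)^2; the denominator is positive wherever f is defined, so f'(x) = 0 ⇔ -2*x^2 - 2*x + 12 = 0.
  Factor: -2*x^2 - 2*x + 12 = -2*(x - 2)*(x + 3) = 0.
  ⇒ x = -3, 2

f''(x) = 2*(4*x^2*(2*x + 1) - (6*x + 1)*(x^2 + 6))/(x^2 + 6)^3
Second-derivative test at each critical point:
  f''(-3) = 2/45 > 0 → local minimum
  f''(2) = -1/10 < 0 → local maximum

Critical points: x = -3 (local minimum); x = 2 (local maximum)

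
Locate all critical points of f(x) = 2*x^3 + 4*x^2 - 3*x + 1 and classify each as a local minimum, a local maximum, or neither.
f'(x) = 6*x^2 + 8*x - 3

Solve f'(x) = 0:
  6*x^2 + 8*x - 3 = 0 has no rational roots; quadratic formula: x = (-8 ± √136)/12.
  ⇒ x = -sqrt(34)/6 - 2/3 ≈ -1.6385, -2/3 + sqrt(34)/6 ≈ 0.3052

f''(x) = 12*x + 8
Second-derivative test at each critical point:
  f''(-1.6385) = -11.6619 < 0 → local maximum
  f''(0.3052) = 11.6619 > 0 → local minimum

Critical points: x = -sqrt(34)/6 - 2/3 ≈ -1.6385 (local maximum); x = -2/3 + sqrt(34)/6 ≈ 0.3052 (local minimum)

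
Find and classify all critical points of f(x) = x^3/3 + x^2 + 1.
f'(x) = x*(x + 2)

Solve f'(x) = 0:
  Factor: x^2 + 2*x = x*(x + 2) = 0.
  ⇒ x = -2, 0

f''(x) = 2*x + 2
Second-derivative test at each critical point:
  f''(-2) = -2 < 0 → local maximum
  f''(0) = 2 > 0 → local minimum

Critical points: x = -2 (local maximum); x = 0 (local minimum)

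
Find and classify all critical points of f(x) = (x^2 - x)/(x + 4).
f'(x) = (x^2 + 8*x - 4)/(x^2 + 8*x + 16)

Solve f'(x) = 0:
  f'(x) = (x^2 + 8*x - 4)/(x + 4)^2; the denominator is positive wherever f is defined, so f'(x) = 0 ⇔ x^2 + 8*x - 4 = 0.
  x^2 + 8*x - 4 = 0 has no rational roots; quadratic formula: x = (-8 ± √80)/2.
  ⇒ x = -2*sqrt(5) - 4 ≈ -8.4721, -4 + 2*sqrt(5) ≈ 0.4721

f''(x) = 40/(x^3 + 12*x^2 + 48*x + 64)
Second-derivative test at each critical point:
  f''(-8.4721) = -0.4472 < 0 → local maximum
  f''(0.4721) = 0.4472 > 0 → local minimum

Critical points: x = -2*sqrt(5) - 4 ≈ -8.4721 (local maximum); x = -4 + 2*sqrt(5) ≈ 0.4721 (local minimum)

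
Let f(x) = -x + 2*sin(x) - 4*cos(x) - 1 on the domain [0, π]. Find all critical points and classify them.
f'(x) = 4*sin(x) + 2*cos(x) - 1

Solve f'(x) = 0 on [0, π]:
  f'(x) = 0 ⇔ 4*sin(x) + 2*cos(x) = 1. Write the left side as R·cos(x + φ) with R = √(2² + (-4)²) = 2*sqrt(5), cos φ = sqrt(5)/5, sin φ = -2*sqrt(5)/5; then cos(x + φ) = sqrt(5)/10. Solve for x and keep the solutions lying in [0, π].
  ⇒ x = atan((2 + sqrt(19))/(1 - 2*sqrt(19))) + pi ≈ 2.4524

f''(x) = -2*sin(x) + 4*cos(x)
Second-derivative test at each critical point:
  f''(2.4524) = -4.3589 < 0 → local maximum

Critical points: x = atan((2 + sqrt(19))/(1 - 2*sqrt(19))) + pi ≈ 2.4524 (local maximum)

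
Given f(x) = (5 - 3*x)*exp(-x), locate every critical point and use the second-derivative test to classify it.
f'(x) = (3*x - 8)*exp(-x)

Solve f'(x) = 0:
  f'(x) = (3*x - 8)·exp(-x) and exp(-x) > 0 for every x, so f'(x) = 0 ⇔ 3*x - 8 = 0.
  3*x - 8 = 0.
  ⇒ x = 8/3

f''(x) = (11 - 3*x)*exp(-x)
Second-derivative test at each critical point:
  f''(8/3) = 0.2085 > 0 → local minimum

Critical points: x = 8/3 (local minimum)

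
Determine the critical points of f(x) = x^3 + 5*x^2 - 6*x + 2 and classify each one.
f'(x) = 3*x^2 + 10*x - 6

Solve f'(x) = 0:
  3*x^2 + 10*x - 6 = 0 has no rational roots; quadratic formula: x = (-10 ± √172)/6.
  ⇒ x = -sqrt(43)/3 - 5/3 ≈ -3.8525, -5/3 + sqrt(43)/3 ≈ 0.5191

f''(x) = 6*x + 10
Second-derivative test at each critical point:
  f''(-3.8525) = -13.1149 < 0 → local maximum
  f''(0.5191) = 13.1149 > 0 → local minimum

Critical points: x = -sqrt(43)/3 - 5/3 ≈ -3.8525 (local maximum); x = -5/3 + sqrt(43)/3 ≈ 0.5191 (local minimum)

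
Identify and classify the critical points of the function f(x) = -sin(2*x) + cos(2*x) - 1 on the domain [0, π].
f'(x) = -2*sqrt(2)*sin(2*x + pi/4)

Solve f'(x) = 0 on [0, π]:
  f'(x) = 0 ⇔ -cos(2*x) = sin(2*x) ⇔ tan(2*x) = -1, i.e. 2*x = arctan(-1) + nπ; keep the solutions lying in [0, π].
  ⇒ x = 3*pi/8 ≈ 1.1781, 7*pi/8 ≈ 2.7489

f''(x) = -4*sqrt(2)*cos(2*x + pi/4)
Second-derivative test at each critical point:
  f''(1.1781) = 5.6569 > 0 → local minimum
  f''(2.7489) = -5.6569 < 0 → local maximum

Critical points: x = 3*pi/8 ≈ 1.1781 (local minimum); x = 7*pi/8 ≈ 2.7489 (local maximum)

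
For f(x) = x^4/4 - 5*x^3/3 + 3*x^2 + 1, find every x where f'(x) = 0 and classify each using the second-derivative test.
f'(x) = x*(x^2 - 5*x + 6)

Solve f'(x) = 0:
  Factor: x^3 - 5*x^2 + 6*x = x*(x - 3)*(x - 2) = 0.
  ⇒ x = 0, 2, 3

f''(x) = 3*x^2 - 10*x + 6
Second-derivative test at each critical point:
  f''(0) = 6 > 0 → local minimum
  f''(2) = -2 < 0 → local maximum
  f''(3) = 3 > 0 → local minimum

Critical points: x = 0 (local minimum); x = 2 (local maximum); x = 3 (local minimum)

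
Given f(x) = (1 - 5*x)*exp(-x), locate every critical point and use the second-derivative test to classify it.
f'(x) = (5*x - 6)*exp(-x)

Solve f'(x) = 0:
  f'(x) = (5*x - 6)·exp(-x) and exp(-x) > 0 for every x, so f'(x) = 0 ⇔ 5*x - 6 = 0.
  5*x - 6 = 0.
  ⇒ x = 6/5

f''(x) = (11 - 5*x)*exp(-x)
Second-derivative test at each critical point:
  f''(6/5) = 1.5060 > 0 → local minimum

Critical points: x = 6/5 (local minimum)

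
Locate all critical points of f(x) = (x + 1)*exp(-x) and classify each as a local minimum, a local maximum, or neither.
f'(x) = -x*exp(-x)

Solve f'(x) = 0:
  f'(x) = (-x)·exp(-x) and exp(-x) > 0 for every x, so f'(x) = 0 ⇔ -x = 0.
  -x = 0.
  ⇒ x = 0

f''(x) = (x - 1)*exp(-x)
Second-derivative test at each critical point:
  f''(0) = -1 < 0 → local maximum

Critical points: x = 0 (local maximum)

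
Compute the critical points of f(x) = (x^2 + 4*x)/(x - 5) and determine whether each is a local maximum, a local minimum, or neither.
f'(x) = (x^2 - 10*x - 20)/(x^2 - 10*x + 25)

Solve f'(x) = 0:
  f'(x) = (x^2 - 10*x - 20)/(x - 5)^2; the denominator is positive wherever f is defined, so f'(x) = 0 ⇔ x^2 - 10*x - 20 = 0.
  x^2 - 10*x - 20 = 0 has no rational roots; quadratic formula: x = (10 ± √180)/2.
  ⇒ x = 5 - 3*sqrt(5) ≈ -1.7082, 5 + 3*sqrt(5) ≈ 11.7082

f''(x) = 90/(x^3 - 15*x^2 + 75*x - 125)
Second-derivative test at each critical point:
  f''(-1.7082) = -0.2981 < 0 → local maximum
  f''(11.7082) = 0.2981 > 0 → local minimum

Critical points: x = 5 - 3*sqrt(5) ≈ -1.7082 (local maximum); x = 5 + 3*sqrt(5) ≈ 11.7082 (local minimum)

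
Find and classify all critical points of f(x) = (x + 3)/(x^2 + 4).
f'(x) = (x^2 - 2*x*(x + 3) + 4)/(x^2 + 4)^2

Solve f'(x) = 0:
  f'(x) = -(x^2 + 6*x - 4)/(x^2 + 4)^2; the denominator is positive wherever f is defined, so f'(x) = 0 ⇔ -x^2 - 6*x + 4 = 0.
  x^2 + 6*x - 4 = 0 has no rational roots; quadratic formula: x = (-6 ± √52)/2.
  ⇒ x = -sqrt(13) - 3 ≈ -6.6056, -3 + sqrt(13) ≈ 0.6056

f''(x) = 2*(4*x^2*(x + 3) - 3*(x + 1)*(x^2 + 4))/(x^2 + 4)^3
Second-derivative test at each critical point:
  f''(-6.6056) = 0.0032 > 0 → local minimum
  f''(0.6056) = -0.3782 < 0 → local maximum

Critical points: x = -sqrt(13) - 3 ≈ -6.6056 (local minimum); x = -3 + sqrt(13) ≈ 0.6056 (local maximum)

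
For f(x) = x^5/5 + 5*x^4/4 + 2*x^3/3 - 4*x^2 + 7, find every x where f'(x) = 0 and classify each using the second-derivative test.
f'(x) = x*(x^3 + 5*x^2 + 2*x - 8)

Solve f'(x) = 0:
  Factor: x^4 + 5*x^3 + 2*x^2 - 8*x = x*(x - 1)*(x + 2)*(x + 4) = 0.
  ⇒ x = -4, -2, 0, 1

f''(x) = 4*x^3 + 15*x^2 + 4*x - 8
Second-derivative test at each critical point:
  f''(-4) = -40 < 0 → local maximum
  f''(-2) = 12 > 0 → local minimum
  f''(0) = -8 < 0 → local maximum
  f''(1) = 15 > 0 → local minimum

Critical points: x = -4 (local maximum); x = -2 (local minimum); x = 0 (local maximum); x = 1 (local minimum)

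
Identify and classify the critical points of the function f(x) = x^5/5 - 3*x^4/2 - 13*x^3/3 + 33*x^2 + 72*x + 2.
f'(x) = x^4 - 6*x^3 - 13*x^2 + 66*x + 72

Solve f'(x) = 0:
  Factor: x^4 - 6*x^3 - 13*x^2 + 66*x + 72 = (x - 6)*(x - 4)*(x + 1)*(x + 3) = 0.
  ⇒ x = -3, -1, 4, 6

f''(x) = 4*x^3 - 18*x^2 - 26*x + 66
Second-derivative test at each critical point:
  f''(-3) = -126 < 0 → local maximum
  f''(-1) = 70 > 0 → local minimum
  f''(4) = -70 < 0 → local maximum
  f''(6) = 126 > 0 → local minimum

Critical points: x = -3 (local maximum); x = -1 (local minimum); x = 4 (local maximum); x = 6 (local minimum)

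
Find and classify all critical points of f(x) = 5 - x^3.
f'(x) = -3*x^2

Solve f'(x) = 0:
  ⇒ x = 0

f''(x) = -6*x
Second-derivative test at each critical point:
  f''(0) = 0, so the second-derivative test is inconclusive; use the first-derivative test: f'(-1/4) = -0.1875, f'(1/4) = -0.1875 — f' is negative on both sides (no sign change) → neither a local maximum nor a local minimum

Critical points: x = 0 (neither)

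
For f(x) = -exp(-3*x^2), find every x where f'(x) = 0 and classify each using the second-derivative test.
f'(x) = 6*x*exp(-3*x^2)

Solve f'(x) = 0:
  f'(x) = (6*x)·exp(-3*x^2) and exp(-3*x^2) > 0 for every x, so f'(x) = 0 ⇔ 6*x = 0.
  6*x = 0.
  ⇒ x = 0

f''(x) = 6*(1 - 6*x^2)*exp(-3*x^2)
Second-derivative test at each critical point:
  f''(0) = 6 > 0 → local minimum

Critical points: x = 0 (local minimum)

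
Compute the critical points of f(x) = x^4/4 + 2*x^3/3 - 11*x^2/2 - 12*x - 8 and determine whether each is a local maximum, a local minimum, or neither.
f'(x) = x^3 + 2*x^2 - 11*x - 12

Solve f'(x) = 0:
  Factor: x^3 + 2*x^2 - 11*x - 12 = (x - 3)*(x + 1)*(x + 4) = 0.
  ⇒ x = -4, -1, 3

f''(x) = 3*x^2 + 4*x - 11
Second-derivative test at each critical point:
  f''(-4) = 21 > 0 → local minimum
  f''(-1) = -12 < 0 → local maximum
  f''(3) = 28 > 0 → local minimum

Critical points: x = -4 (local minimum); x = -1 (local maximum); x = 3 (local minimum)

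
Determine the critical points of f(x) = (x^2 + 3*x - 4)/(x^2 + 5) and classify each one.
f'(x) = 3*(-x^2 + 6*x + 5)/(x^4 + 10*x^2 + 25)

Solve f'(x) = 0:
  f'(x) = -3*(x^2 - 6*x - 5)/(x^2 + 5)^2; the denominator is positive wherever f is defined, so f'(x) = 0 ⇔ -3*x^2 + 18*x + 15 = 0.
  Factor: -3*x^2 + 18*x + 15 = -3*(x^2 - 6*x - 5); x^2 - 6*x - 5 = 0 has no rational roots; quadratic formula: x = (6 ± √56)/2.
  ⇒ x = 3 - sqrt(14) ≈ -0.7417, 3 + sqrt(14) ≈ 6.7417

f''(x) = 6*(x^3 - 9*x^2 - 15*x + 15)/(x^6 + 15*x^4 + 75*x^2 + 125)
Second-derivative test at each critical point:
  f''(-0.7417) = 0.7288 > 0 → local minimum
  f''(6.7417) = -0.0088 < 0 → local maximum

Critical points: x = 3 - sqrt(14) ≈ -0.7417 (local minimum); x = 3 + sqrt(14) ≈ 6.7417 (local maximum)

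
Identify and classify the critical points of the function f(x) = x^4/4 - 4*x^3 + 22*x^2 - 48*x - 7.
f'(x) = x^3 - 12*x^2 + 44*x - 48

Solve f'(x) = 0:
  Factor: x^3 - 12*x^2 + 44*x - 48 = (x - 6)*(x - 4)*(x - 2) = 0.
  ⇒ x = 2, 4, 6

f''(x) = 3*x^2 - 24*x + 44
Second-derivative test at each critical point:
  f''(2) = 8 > 0 → local minimum
  f''(4) = -4 < 0 → local maximum
  f''(6) = 8 > 0 → local minimum

Critical points: x = 2 (local minimum); x = 4 (local maximum); x = 6 (local minimum)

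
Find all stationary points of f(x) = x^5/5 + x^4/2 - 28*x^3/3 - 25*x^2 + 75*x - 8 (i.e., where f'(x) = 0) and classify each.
f'(x) = x^4 + 2*x^3 - 28*x^2 - 50*x + 75

Solve f'(x) = 0:
  Factor: x^4 + 2*x^3 - 28*x^2 - 50*x + 75 = (x - 5)*(x - 1)*(x + 3)*(x + 5) = 0.
  ⇒ x = -5, -3, 1, 5

f''(x) = 4*x^3 + 6*x^2 - 56*x - 50
Second-derivative test at each critical point:
  f''(-5) = -120 < 0 → local maximum
  f''(-3) = 64 > 0 → local minimum
  f''(1) = -96 < 0 → local maximum
  f''(5) = 320 > 0 → local minimum

Critical points: x = -5 (local maximum); x = -3 (local minimum); x = 1 (local maximum); x = 5 (local minimum)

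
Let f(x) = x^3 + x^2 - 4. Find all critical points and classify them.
f'(x) = x*(3*x + 2)

Solve f'(x) = 0:
  Factor: 3*x^2 + 2*x = x*(3*x + 2) = 0.
  ⇒ x = -2/3, 0

f''(x) = 6*x + 2
Second-derivative test at each critical point:
  f''(-2/3) = -2 < 0 → local maximum
  f''(0) = 2 > 0 → local minimum

Critical points: x = -2/3 (local maximum); x = 0 (local minimum)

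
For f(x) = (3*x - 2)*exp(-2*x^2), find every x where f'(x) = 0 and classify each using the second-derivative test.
f'(x) = (-4*x*(3*x - 2) + 3)*exp(-2*x^2)

Solve f'(x) = 0:
  f'(x) = (-12*x^2 + 8*x + 3)·exp(-2*x^2) and exp(-2*x^2) > 0 for every x, so f'(x) = 0 ⇔ -12*x^2 + 8*x + 3 = 0.
  12*x^2 - 8*x - 3 = 0 has no rational roots; quadratic formula: x = (8 ± √208)/24.
  ⇒ x = 1/3 - sqrt(13)/6 ≈ -0.2676, 1/3 + sqrt(13)/6 ≈ 0.9343

f''(x) = 4*(4*x^2*(3*x - 2) - 9*x + 2)*exp(-2*x^2)
Second-derivative test at each critical point:
  f''(-0.2676) = 12.4979 > 0 → local minimum
  f''(0.9343) = -2.5171 < 0 → local maximum

Critical points: x = 1/3 - sqrt(13)/6 ≈ -0.2676 (local minimum); x = 1/3 + sqrt(13)/6 ≈ 0.9343 (local maximum)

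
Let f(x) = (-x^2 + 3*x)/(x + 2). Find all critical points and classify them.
f'(x) = (-x^2 - 4*x + 6)/(x^2 + 4*x + 4)

Solve f'(x) = 0:
  f'(x) = -(x^2 + 4*x - 6)/(x + 2)^2; the denominator is positive wherever f is defined, so f'(x) = 0 ⇔ -x^2 - 4*x + 6 = 0.
  x^2 + 4*x - 6 = 0 has no rational roots; quadratic formula: x = (-4 ± √40)/2.
  ⇒ x = -sqrt(10) - 2 ≈ -5.1623, -2 + sqrt(10) ≈ 1.1623

f''(x) = -20/(x^3 + 6*x^2 + 12*x + 8)
Second-derivative test at each critical point:
  f''(-5.1623) = 0.6325 > 0 → local minimum
  f''(1.1623) = -0.6325 < 0 → local maximum

Critical points: x = -sqrt(10) - 2 ≈ -5.1623 (local minimum); x = -2 + sqrt(10) ≈ 1.1623 (local maximum)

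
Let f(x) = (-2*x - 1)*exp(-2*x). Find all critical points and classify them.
f'(x) = 4*x*exp(-2*x)

Solve f'(x) = 0:
  f'(x) = (4*x)·exp(-2*x) and exp(-2*x) > 0 for every x, so f'(x) = 0 ⇔ 4*x = 0.
  4*x = 0.
  ⇒ x = 0

f''(x) = 4*(1 - 2*x)*exp(-2*x)
Second-derivative test at each critical point:
  f''(0) = 4 > 0 → local minimum

Critical points: x = 0 (local minimum)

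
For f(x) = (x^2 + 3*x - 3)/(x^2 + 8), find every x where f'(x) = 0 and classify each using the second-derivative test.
f'(x) = (-3*x^2 + 22*x + 24)/(x^4 + 16*x^2 + 64)

Solve f'(x) = 0:
  f'(x) = -(3*x^2 - 22*x - 24)/(x^2 + 8)^2; the denominator is positive wherever f is defined, so f'(x) = 0 ⇔ -3*x^2 + 22*x + 24 = 0.
  3*x^2 - 22*x - 24 = 0 has no rational roots; quadratic formula: x = (22 ± √772)/6.
  ⇒ x = 11/3 - sqrt(193)/3 ≈ -0.9641, 11/3 + sqrt(193)/3 ≈ 8.2975

f''(x) = 2*(3*x^3 - 33*x^2 - 72*x + 88)/(x^6 + 24*x^4 + 192*x^2 + 512)
Second-derivative test at each critical point:
  f''(-0.9641) = 0.3485 > 0 → local minimum
  f''(8.2975) = -0.0047 < 0 → local maximum

Critical points: x = 11/3 - sqrt(193)/3 ≈ -0.9641 (local minimum); x = 11/3 + sqrt(193)/3 ≈ 8.2975 (local maximum)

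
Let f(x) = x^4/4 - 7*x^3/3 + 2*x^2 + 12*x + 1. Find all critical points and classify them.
f'(x) = x^3 - 7*x^2 + 4*x + 12

Solve f'(x) = 0:
  Factor: x^3 - 7*x^2 + 4*x + 12 = (x - 6)*(x - 2)*(x + 1) = 0.
  ⇒ x = -1, 2, 6

f''(x) = 3*x^2 - 14*x + 4
Second-derivative test at each critical point:
  f''(-1) = 21 > 0 → local minimum
  f''(2) = -12 < 0 → local maximum
  f''(6) = 28 > 0 → local minimum

Critical points: x = -1 (local minimum); x = 2 (local maximum); x = 6 (local minimum)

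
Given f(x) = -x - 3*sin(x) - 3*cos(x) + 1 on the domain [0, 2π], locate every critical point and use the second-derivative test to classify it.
f'(x) = -3*sqrt(2)*cos(x + pi/4) - 1

Solve f'(x) = 0 on [0, 2π]:
  f'(x) = 0 ⇔ 3*sin(x) - 3*cos(x) = 1. Write the left side as R·cos(x + φ) with R = √((-3)² + (-3)²) = 3*sqrt(2), cos φ = -sqrt(2)/2, sin φ = -sqrt(2)/2; then cos(x + φ) = sqrt(2)/6. Solve for x and keep the solutions lying in [0, 2π].
  ⇒ x = atan((1 + sqrt(17))/(-1 + sqrt(17))) ≈ 1.0233, atan((1 - sqrt(17))/(-sqrt(17) - 1)) + pi ≈ 3.6890

f''(x) = 3*sqrt(2)*sin(x + pi/4)
Second-derivative test at each critical point:
  f''(1.0233) = 4.1231 > 0 → local minimum
  f''(3.6890) = -4.1231 < 0 → local maximum

Critical points: x = atan((1 + sqrt(17))/(-1 + sqrt(17))) ≈ 1.0233 (local minimum); x = atan((1 - sqrt(17))/(-sqrt(17) - 1)) + pi ≈ 3.6890 (local maximum)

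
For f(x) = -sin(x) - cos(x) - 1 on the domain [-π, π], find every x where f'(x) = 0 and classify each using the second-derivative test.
f'(x) = sin(x) - cos(x)

Solve f'(x) = 0 on [-π, π]:
  f'(x) = 0 ⇔ -cos(x) = -sin(x) ⇔ tan(x) = 1, i.e. x = arctan(1) + nπ; keep the solutions lying in [-π, π].
  ⇒ x = -3*pi/4 ≈ -2.3562, pi/4 ≈ 0.7854

f''(x) = sin(x) + cos(x)
Second-derivative test at each critical point:
  f''(-2.3562) = -1.4142 < 0 → local maximum
  f''(0.7854) = 1.4142 > 0 → local minimum

Critical points: x = -3*pi/4 ≈ -2.3562 (local maximum); x = pi/4 ≈ 0.7854 (local minimum)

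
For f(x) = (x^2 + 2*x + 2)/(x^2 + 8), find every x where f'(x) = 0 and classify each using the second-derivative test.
f'(x) = 2*(-x^2 + 6*x + 8)/(x^4 + 16*x^2 + 64)

Solve f'(x) = 0:
  f'(x) = -2*(x^2 - 6*x - 8)/(x^2 + 8)^2; the denominator is positive wherever f is defined, so f'(x) = 0 ⇔ -2*x^2 + 12*x + 16 = 0.
  Factor: -2*x^2 + 12*x + 16 = -2*(x^2 - 6*x - 8); x^2 - 6*x - 8 = 0 has no rational roots; quadratic formula: x = (6 ± √68)/2.
  ⇒ x = 3 - sqrt(17) ≈ -1.1231, 3 + sqrt(17) ≈ 7.1231

f''(x) = 4*(x^3 - 9*x^2 - 24*x + 24)/(x^6 + 24*x^4 + 192*x^2 + 512)
Second-derivative test at each critical point:
  f''(-1.1231) = 0.1923 > 0 → local minimum
  f''(7.1231) = -0.0048 < 0 → local maximum

Critical points: x = 3 - sqrt(17) ≈ -1.1231 (local minimum); x = 3 + sqrt(17) ≈ 7.1231 (local maximum)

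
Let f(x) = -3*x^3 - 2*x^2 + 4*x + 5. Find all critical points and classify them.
f'(x) = -9*x^2 - 4*x + 4

Solve f'(x) = 0:
  9*x^2 + 4*x - 4 = 0 has no rational roots; quadratic formula: x = (-4 ± √160)/18.
  ⇒ x = -2*sqrt(10)/9 - 2/9 ≈ -0.9250, -2/9 + 2*sqrt(10)/9 ≈ 0.4805

f''(x) = -18*x - 4
Second-derivative test at each critical point:
  f''(-0.9250) = 12.6491 > 0 → local minimum
  f''(0.4805) = -12.6491 < 0 → local maximum

Critical points: x = -2*sqrt(10)/9 - 2/9 ≈ -0.9250 (local minimum); x = -2/9 + 2*sqrt(10)/9 ≈ 0.4805 (local maximum)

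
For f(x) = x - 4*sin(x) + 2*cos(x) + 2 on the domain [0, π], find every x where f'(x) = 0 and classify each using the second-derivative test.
f'(x) = -2*sin(x) - 4*cos(x) + 1

Solve f'(x) = 0 on [0, π]:
  f'(x) = 0 ⇔ -2*sin(x) - 4*cos(x) = -1. Write the left side as R·cos(x + φ) with R = √((-4)² + 2²) = 2*sqrt(5), cos φ = -2*sqrt(5)/5, sin φ = sqrt(5)/5; then cos(x + φ) = -sqrt(5)/10. Solve for x and keep the solutions lying in [0, π].
  ⇒ x = atan((1 + 2*sqrt(19))/(2 - sqrt(19))) + pi ≈ 1.8089

f''(x) = 4*sin(x) - 2*cos(x)
Second-derivative test at each critical point:
  f''(1.8089) = 4.3589 > 0 → local minimum

Critical points: x = atan((1 + 2*sqrt(19))/(2 - sqrt(19))) + pi ≈ 1.8089 (local minimum)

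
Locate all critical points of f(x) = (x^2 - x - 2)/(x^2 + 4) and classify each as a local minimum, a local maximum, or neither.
f'(x) = (x^2 + 12*x - 4)/(x^4 + 8*x^2 + 16)

Solve f'(x) = 0:
  f'(x) = (x^2 + 12*x - 4)/(x^2 + 4)^2; the denominator is positive wherever f is defined, so f'(x) = 0 ⇔ x^2 + 12*x - 4 = 0.
  x^2 + 12*x - 4 = 0 has no rational roots; quadratic formula: x = (-12 ± √160)/2.
  ⇒ x = -2*sqrt(10) - 6 ≈ -12.3246, -6 + 2*sqrt(10) ≈ 0.3246

f''(x) = 2*(-x^3 - 18*x^2 + 12*x + 24)/(x^6 + 12*x^4 + 48*x^2 + 64)
Second-derivative test at each critical point:
  f''(-12.3246) = -0.0005 < 0 → local maximum
  f''(0.3246) = 0.7505 > 0 → local minimum

Critical points: x = -2*sqrt(10) - 6 ≈ -12.3246 (local maximum); x = -6 + 2*sqrt(10) ≈ 0.3246 (local minimum)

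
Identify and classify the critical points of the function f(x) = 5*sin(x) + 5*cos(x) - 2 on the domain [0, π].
f'(x) = 5*sqrt(2)*cos(x + pi/4)

Solve f'(x) = 0 on [0, π]:
  f'(x) = 0 ⇔ 5*cos(x) = 5*sin(x) ⇔ tan(x) = 1, i.e. x = arctan(1) + nπ; keep the solutions lying in [0, π].
  ⇒ x = pi/4 ≈ 0.7854

f''(x) = -5*sqrt(2)*sin(x + pi/4)
Second-derivative test at each critical point:
  f''(0.7854) = -7.0711 < 0 → local maximum

Critical points: x = pi/4 ≈ 0.7854 (local maximum)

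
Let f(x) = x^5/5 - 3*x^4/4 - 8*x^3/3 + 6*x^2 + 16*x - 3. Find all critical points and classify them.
f'(x) = x^4 - 3*x^3 - 8*x^2 + 12*x + 16

Solve f'(x) = 0:
  Factor: x^4 - 3*x^3 - 8*x^2 + 12*x + 16 = (x - 4)*(x - 2)*(x + 1)*(x + 2) = 0.
  ⇒ x = -2, -1, 2, 4

f''(x) = 4*x^3 - 9*x^2 - 16*x + 12
Second-derivative test at each critical point:
  f''(-2) = -24 < 0 → local maximum
  f''(-1) = 15 > 0 → local minimum
  f''(2) = -24 < 0 → local maximum
  f''(4) = 60 > 0 → local minimum

Critical points: x = -2 (local maximum); x = -1 (local minimum); x = 2 (local maximum); x = 4 (local minimum)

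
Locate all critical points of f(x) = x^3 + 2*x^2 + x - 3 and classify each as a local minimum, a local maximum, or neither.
f'(x) = 3*x^2 + 4*x + 1

Solve f'(x) = 0:
  Factor: 3*x^2 + 4*x + 1 = (x + 1)*(3*x + 1) = 0.
  ⇒ x = -1, -1/3

f''(x) = 6*x + 4
Second-derivative test at each critical point:
  f''(-1) = -2 < 0 → local maximum
  f''(-1/3) = 2 > 0 → local minimum

Critical points: x = -1 (local maximum); x = -1/3 (local minimum)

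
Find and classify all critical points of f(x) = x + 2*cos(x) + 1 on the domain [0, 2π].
f'(x) = 1 - 2*sin(x)

Solve f'(x) = 0 on [0, 2π]:
  f'(x) = 0 ⇔ sin(x) = 1/2, i.e. x = arcsin(1/2) + 2nπ or x = π − arcsin(1/2) + 2nπ; keep the solutions lying in [0, 2π].
  ⇒ x = pi/6 ≈ 0.5236, 5*pi/6 ≈ 2.6180

f''(x) = -2*cos(x)
Second-derivative test at each critical point:
  f''(0.5236) = -1.7321 < 0 → local maximum
  f''(2.6180) = 1.7321 > 0 → local minimum

Critical points: x = pi/6 ≈ 0.5236 (local maximum); x = 5*pi/6 ≈ 2.6180 (local minimum)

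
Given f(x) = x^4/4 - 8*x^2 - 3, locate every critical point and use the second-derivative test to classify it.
f'(x) = x*(x^2 - 16)

Solve f'(x) = 0:
  Factor: x^3 - 16*x = x*(x - 4)*(x + 4) = 0.
  ⇒ x = -4, 0, 4

f''(x) = 3*x^2 - 16
Second-derivative test at each critical point:
  f''(-4) = 32 > 0 → local minimum
  f''(0) = -16 < 0 → local maximum
  f''(4) = 32 > 0 → local minimum

Critical points: x = -4 (local minimum); x = 0 (local maximum); x = 4 (local minimum)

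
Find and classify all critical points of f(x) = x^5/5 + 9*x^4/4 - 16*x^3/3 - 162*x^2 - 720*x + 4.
f'(x) = x^4 + 9*x^3 - 16*x^2 - 324*x - 720

Solve f'(x) = 0:
  Factor: x^4 + 9*x^3 - 16*x^2 - 324*x - 720 = (x - 6)*(x + 4)*(x + 5)*(x + 6) = 0.
  ⇒ x = -6, -5, -4, 6

f''(x) = 4*x^3 + 27*x^2 - 32*x - 324
Second-derivative test at each critical point:
  f''(-6) = -24 < 0 → local maximum
  f''(-5) = 11 > 0 → local minimum
  f''(-4) = -20 < 0 → local maximum
  f''(6) = 1320 > 0 → local minimum

Critical points: x = -6 (local maximum); x = -5 (local minimum); x = -4 (local maximum); x = 6 (local minimum)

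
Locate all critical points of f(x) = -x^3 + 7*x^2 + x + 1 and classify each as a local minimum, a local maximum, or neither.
f'(x) = -3*x^2 + 14*x + 1

Solve f'(x) = 0:
  3*x^2 - 14*x - 1 = 0 has no rational roots; quadratic formula: x = (14 ± √208)/6.
  ⇒ x = 7/3 - 2*sqrt(13)/3 ≈ -0.0704, 7/3 + 2*sqrt(13)/3 ≈ 4.7370

f''(x) = 14 - 6*x
Second-derivative test at each critical point:
  f''(-0.0704) = 14.4222 > 0 → local minimum
  f''(4.7370) = -14.4222 < 0 → local maximum

Critical points: x = 7/3 - 2*sqrt(13)/3 ≈ -0.0704 (local minimum); x = 7/3 + 2*sqrt(13)/3 ≈ 4.7370 (local maximum)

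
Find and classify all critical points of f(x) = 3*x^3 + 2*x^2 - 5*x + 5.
f'(x) = 9*x^2 + 4*x - 5

Solve f'(x) = 0:
  Factor: 9*x^2 + 4*x - 5 = (x + 1)*(9*x - 5) = 0.
  ⇒ x = -1, 5/9

f''(x) = 18*x + 4
Second-derivative test at each critical point:
  f''(-1) = -14 < 0 → local maximum
  f''(5/9) = 14 > 0 → local minimum

Critical points: x = -1 (local maximum); x = 5/9 (local minimum)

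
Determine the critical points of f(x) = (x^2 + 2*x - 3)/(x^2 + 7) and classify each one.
f'(x) = 2*(-x^2 + 10*x + 7)/(x^4 + 14*x^2 + 49)

Solve f'(x) = 0:
  f'(x) = -2*(x^2 - 10*x - 7)/(x^2 + 7)^2; the denominator is positive wherever f is defined, so f'(x) = 0 ⇔ -2*x^2 + 20*x + 14 = 0.
  Factor: -2*x^2 + 20*x + 14 = -2*(x^2 - 10*x - 7); x^2 - 10*x - 7 = 0 has no rational roots; quadratic formula: x = (10 ± √128)/2.
  ⇒ x = 5 - 4*sqrt(2) ≈ -0.6569, 5 + 4*sqrt(2) ≈ 10.6569

f''(x) = 4*(x^3 - 15*x^2 - 21*x + 35)/(x^6 + 21*x^4 + 147*x^2 + 343)
Second-derivative test at each critical point:
  f''(-0.6569) = 0.4097 > 0 → local minimum
  f''(10.6569) = -0.0016 < 0 → local maximum

Critical points: x = 5 - 4*sqrt(2) ≈ -0.6569 (local minimum); x = 5 + 4*sqrt(2) ≈ 10.6569 (local maximum)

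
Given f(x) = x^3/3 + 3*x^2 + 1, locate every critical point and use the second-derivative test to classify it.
f'(x) = x*(x + 6)

Solve f'(x) = 0:
  Factor: x^2 + 6*x = x*(x + 6) = 0.
  ⇒ x = -6, 0

f''(x) = 2*x + 6
Second-derivative test at each critical point:
  f''(-6) = -6 < 0 → local maximum
  f''(0) = 6 > 0 → local minimum

Critical points: x = -6 (local maximum); x = 0 (local minimum)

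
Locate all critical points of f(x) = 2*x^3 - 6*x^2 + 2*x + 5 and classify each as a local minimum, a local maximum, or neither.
f'(x) = 6*x^2 - 12*x + 2

Solve f'(x) = 0:
  Factor: 6*x^2 - 12*x + 2 = 2*(3*x^2 - 6*x + 1); 3*x^2 - 6*x + 1 = 0 has no rational roots; quadratic formula: x = (6 ± √24)/6.
  ⇒ x = 1 - sqrt(6)/3 ≈ 0.1835, sqrt(6)/3 + 1 ≈ 1.8165

f''(x) = 12*x - 12
Second-derivative test at each critical point:
  f''(0.1835) = -9.7980 < 0 → local maximum
  f''(1.8165) = 9.7980 > 0 → local minimum

Critical points: x = 1 - sqrt(6)/3 ≈ 0.1835 (local maximum); x = sqrt(6)/3 + 1 ≈ 1.8165 (local minimum)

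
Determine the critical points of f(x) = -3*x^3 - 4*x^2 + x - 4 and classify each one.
f'(x) = -9*x^2 - 8*x + 1

Solve f'(x) = 0:
  Factor: -9*x^2 - 8*x + 1 = -(x + 1)*(9*x - 1) = 0.
  ⇒ x = -1, 1/9

f''(x) = -18*x - 8
Second-derivative test at each critical point:
  f''(-1) = 10 > 0 → local minimum
  f''(1/9) = -10 < 0 → local maximum

Critical points: x = -1 (local minimum); x = 1/9 (local maximum)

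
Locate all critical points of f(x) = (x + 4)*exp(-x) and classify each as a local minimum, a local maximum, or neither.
f'(x) = (-x - 3)*exp(-x)

Solve f'(x) = 0:
  f'(x) = (-x - 3)·exp(-x) and exp(-x) > 0 for every x, so f'(x) = 0 ⇔ -x - 3 = 0.
  -x - 3 = 0.
  ⇒ x = -3

f''(x) = (x + 2)*exp(-x)
Second-derivative test at each critical point:
  f''(-3) = -20.0855 < 0 → local maximum

Critical points: x = -3 (local maximum)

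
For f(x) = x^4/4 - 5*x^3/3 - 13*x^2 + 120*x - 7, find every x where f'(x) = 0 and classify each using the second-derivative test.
f'(x) = x^3 - 5*x^2 - 26*x + 120

Solve f'(x) = 0:
  Factor: x^3 - 5*x^2 - 26*x + 120 = (x - 6)*(x - 4)*(x + 5) = 0.
  ⇒ x = -5, 4, 6

f''(x) = 3*x^2 - 10*x - 26
Second-derivative test at each critical point:
  f''(-5) = 99 > 0 → local minimum
  f''(4) = -18 < 0 → local maximum
  f''(6) = 22 > 0 → local minimum

Critical points: x = -5 (local minimum); x = 4 (local maximum); x = 6 (local minimum)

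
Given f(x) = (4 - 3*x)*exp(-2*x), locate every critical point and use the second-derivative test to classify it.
f'(x) = (6*x - 11)*exp(-2*x)

Solve f'(x) = 0:
  f'(x) = (6*x - 11)·exp(-2*x) and exp(-2*x) > 0 for every x, so f'(x) = 0 ⇔ 6*x - 11 = 0.
  6*x - 11 = 0.
  ⇒ x = 11/6

f''(x) = 4*(7 - 3*x)*exp(-2*x)
Second-derivative test at each critical point:
  f''(11/6) = 0.1534 > 0 → local minimum

Critical points: x = 11/6 (local minimum)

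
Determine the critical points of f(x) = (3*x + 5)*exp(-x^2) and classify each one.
f'(x) = (-2*x*(3*x + 5) + 3)*exp(-x^2)

Solve f'(x) = 0:
  f'(x) = (-6*x^2 - 10*x + 3)·exp(-x^2) and exp(-x^2) > 0 for every x, so f'(x) = 0 ⇔ -6*x^2 - 10*x + 3 = 0.
  6*x^2 + 10*x - 3 = 0 has no rational roots; quadratic formula: x = (-10 ± √172)/12.
  ⇒ x = -sqrt(43)/6 - 5/6 ≈ -1.9262, -5/6 + sqrt(43)/6 ≈ 0.2596

f''(x) = 2*(2*x^2*(3*x + 5) - 9*x - 5)*exp(-x^2)
Second-derivative test at each critical point:
  f''(-1.9262) = 0.3209 > 0 → local minimum
  f''(0.2596) = -12.2603 < 0 → local maximum

Critical points: x = -sqrt(43)/6 - 5/6 ≈ -1.9262 (local minimum); x = -5/6 + sqrt(43)/6 ≈ 0.2596 (local maximum)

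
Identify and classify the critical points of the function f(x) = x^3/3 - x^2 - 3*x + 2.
f'(x) = x^2 - 2*x - 3

Solve f'(x) = 0:
  Factor: x^2 - 2*x - 3 = (x - 3)*(x + 1) = 0.
  ⇒ x = -1, 3

f''(x) = 2*x - 2
Second-derivative test at each critical point:
  f''(-1) = -4 < 0 → local maximum
  f''(3) = 4 > 0 → local minimum

Critical points: x = -1 (local maximum); x = 3 (local minimum)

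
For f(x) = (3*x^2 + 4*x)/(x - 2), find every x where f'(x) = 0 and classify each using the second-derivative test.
f'(x) = (3*x^2 - 12*x - 8)/(x^2 - 4*x + 4)

Solve f'(x) = 0:
  f'(x) = (3*x^2 - 12*x - 8)/(x - 2)^2; the denominator is positive wherever f is defined, so f'(x) = 0 ⇔ 3*x^2 - 12*x - 8 = 0.
  3*x^2 - 12*x - 8 = 0 has no rational roots; quadratic formula: x = (12 ± √240)/6.
  ⇒ x = 2 - 2*sqrt(15)/3 ≈ -0.5820, 2 + 2*sqrt(15)/3 ≈ 4.5820

f''(x) = 40/(x^3 - 6*x^2 + 12*x - 8)
Second-derivative test at each critical point:
  f''(-0.5820) = -2.3238 < 0 → local maximum
  f''(4.5820) = 2.3238 > 0 → local minimum

Critical points: x = 2 - 2*sqrt(15)/3 ≈ -0.5820 (local maximum); x = 2 + 2*sqrt(15)/3 ≈ 4.5820 (local minimum)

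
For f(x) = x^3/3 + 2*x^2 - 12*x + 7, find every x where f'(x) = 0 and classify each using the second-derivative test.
f'(x) = x^2 + 4*x - 12

Solve f'(x) = 0:
  Factor: x^2 + 4*x - 12 = (x - 2)*(x + 6) = 0.
  ⇒ x = -6, 2

f''(x) = 2*x + 4
Second-derivative test at each critical point:
  f''(-6) = -8 < 0 → local maximum
  f''(2) = 8 > 0 → local minimum

Critical points: x = -6 (local maximum); x = 2 (local minimum)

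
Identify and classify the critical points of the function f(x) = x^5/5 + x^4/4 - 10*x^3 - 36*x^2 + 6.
f'(x) = x*(x^3 + x^2 - 30*x - 72)

Solve f'(x) = 0:
  Factor: x^4 + x^3 - 30*x^2 - 72*x = x*(x - 6)*(x + 3)*(x + 4) = 0.
  ⇒ x = -4, -3, 0, 6

f''(x) = 4*x^3 + 3*x^2 - 60*x - 72
Second-derivative test at each critical point:
  f''(-4) = -40 < 0 → local maximum
  f''(-3) = 27 > 0 → local minimum
  f''(0) = -72 < 0 → local maximum
  f''(6) = 540 > 0 → local minimum

Critical points: x = -4 (local maximum); x = -3 (local minimum); x = 0 (local maximum); x = 6 (local minimum)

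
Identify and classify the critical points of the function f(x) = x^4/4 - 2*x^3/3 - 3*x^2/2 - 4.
f'(x) = x*(x^2 - 2*x - 3)

Solve f'(x) = 0:
  Factor: x^3 - 2*x^2 - 3*x = x*(x - 3)*(x + 1) = 0.
  ⇒ x = -1, 0, 3

f''(x) = 3*x^2 - 4*x - 3
Second-derivative test at each critical point:
  f''(-1) = 4 > 0 → local minimum
  f''(0) = -3 < 0 → local maximum
  f''(3) = 12 > 0 → local minimum

Critical points: x = -1 (local minimum); x = 0 (local maximum); x = 3 (local minimum)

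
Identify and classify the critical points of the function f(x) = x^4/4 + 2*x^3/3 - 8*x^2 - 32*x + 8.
f'(x) = x^3 + 2*x^2 - 16*x - 32

Solve f'(x) = 0:
  Factor: x^3 + 2*x^2 - 16*x - 32 = (x - 4)*(x + 2)*(x + 4) = 0.
  ⇒ x = -4, -2, 4

f''(x) = 3*x^2 + 4*x - 16
Second-derivative test at each critical point:
  f''(-4) = 16 > 0 → local minimum
  f''(-2) = -12 < 0 → local maximum
  f''(4) = 48 > 0 → local minimum

Critical points: x = -4 (local minimum); x = -2 (local maximum); x = 4 (local minimum)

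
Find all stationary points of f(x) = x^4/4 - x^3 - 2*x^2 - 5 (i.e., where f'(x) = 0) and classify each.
f'(x) = x*(x^2 - 3*x - 4)

Solve f'(x) = 0:
  Factor: x^3 - 3*x^2 - 4*x = x*(x - 4)*(x + 1) = 0.
  ⇒ x = -1, 0, 4

f''(x) = 3*x^2 - 6*x - 4
Second-derivative test at each critical point:
  f''(-1) = 5 > 0 → local minimum
  f''(0) = -4 < 0 → local maximum
  f''(4) = 20 > 0 → local minimum

Critical points: x = -1 (local minimum); x = 0 (local maximum); x = 4 (local minimum)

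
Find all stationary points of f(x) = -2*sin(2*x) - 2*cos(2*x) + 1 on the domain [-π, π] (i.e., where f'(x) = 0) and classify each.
f'(x) = -4*sqrt(2)*cos(2*x + pi/4)

Solve f'(x) = 0 on [-π, π]:
  f'(x) = 0 ⇔ -2*cos(2*x) = -2*sin(2*x) ⇔ tan(2*x) = 1, i.e. 2*x = arctan(1) + nπ; keep the solutions lying in [-π, π].
  ⇒ x = -7*pi/8 ≈ -2.7489, -3*pi/8 ≈ -1.1781, pi/8 ≈ 0.3927, 5*pi/8 ≈ 1.9635

f''(x) = 8*sqrt(2)*sin(2*x + pi/4)
Second-derivative test at each critical point:
  f''(-2.7489) = 11.3137 > 0 → local minimum
  f''(-1.1781) = -11.3137 < 0 → local maximum
  f''(0.3927) = 11.3137 > 0 → local minimum
  f''(1.9635) = -11.3137 < 0 → local maximum

Critical points: x = -7*pi/8 ≈ -2.7489 (local minimum); x = -3*pi/8 ≈ -1.1781 (local maximum); x = pi/8 ≈ 0.3927 (local minimum); x = 5*pi/8 ≈ 1.9635 (local maximum)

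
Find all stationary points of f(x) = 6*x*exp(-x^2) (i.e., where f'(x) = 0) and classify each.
f'(x) = 6*(1 - 2*x^2)*exp(-x^2)

Solve f'(x) = 0:
  f'(x) = (6 - 12*x^2)·exp(-x^2) and exp(-x^2) > 0 for every x, so f'(x) = 0 ⇔ 6 - 12*x^2 = 0.
  Factor: 6 - 12*x^2 = -6*(2*x^2 - 1); 2*x^2 - 1 = 0 has no rational roots; quadratic formula: x = (0 ± √8)/4.
  ⇒ x = -sqrt(2)/2 ≈ -0.7071, sqrt(2)/2 ≈ 0.7071

f''(x) = (24*x^3 - 36*x)*exp(-x^2)
Second-derivative test at each critical point:
  f''(-0.7071) = 10.2932 > 0 → local minimum
  f''(0.7071) = -10.2932 < 0 → local maximum

Critical points: x = -sqrt(2)/2 ≈ -0.7071 (local minimum); x = sqrt(2)/2 ≈ 0.7071 (local maximum)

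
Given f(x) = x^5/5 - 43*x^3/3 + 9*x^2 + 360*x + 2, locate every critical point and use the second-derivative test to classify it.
f'(x) = x^4 - 43*x^2 + 18*x + 360

Solve f'(x) = 0:
  Factor: x^4 - 43*x^2 + 18*x + 360 = (x - 5)*(x - 4)*(x + 3)*(x + 6) = 0.
  ⇒ x = -6, -3, 4, 5

f''(x) = 4*x^3 - 86*x + 18
Second-derivative test at each critical point:
  f''(-6) = -330 < 0 → local maximum
  f''(-3) = 168 > 0 → local minimum
  f''(4) = -70 < 0 → local maximum
  f''(5) = 88 > 0 → local minimum

Critical points: x = -6 (local maximum); x = -3 (local minimum); x = 4 (local maximum); x = 5 (local minimum)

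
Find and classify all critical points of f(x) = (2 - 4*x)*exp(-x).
f'(x) = 2*(2*x - 3)*exp(-x)

Solve f'(x) = 0:
  f'(x) = (4*x - 6)·exp(-x) and exp(-x) > 0 for every x, so f'(x) = 0 ⇔ 4*x - 6 = 0.
  Factor: 4*x - 6 = 2*(2*x - 3) = 0.
  ⇒ x = 3/2

f''(x) = 2*(5 - 2*x)*exp(-x)
Second-derivative test at each critical point:
  f''(3/2) = 0.8925 > 0 → local minimum

Critical points: x = 3/2 (local minimum)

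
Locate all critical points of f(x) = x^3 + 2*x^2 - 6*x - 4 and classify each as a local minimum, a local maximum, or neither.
f'(x) = 3*x^2 + 4*x - 6

Solve f'(x) = 0:
  3*x^2 + 4*x - 6 = 0 has no rational roots; quadratic formula: x = (-4 ± √88)/6.
  ⇒ x = -sqrt(22)/3 - 2/3 ≈ -2.2301, -2/3 + sqrt(22)/3 ≈ 0.8968

f''(x) = 6*x + 4
Second-derivative test at each critical point:
  f''(-2.2301) = -9.3808 < 0 → local maximum
  f''(0.8968) = 9.3808 > 0 → local minimum

Critical points: x = -sqrt(22)/3 - 2/3 ≈ -2.2301 (local maximum); x = -2/3 + sqrt(22)/3 ≈ 0.8968 (local minimum)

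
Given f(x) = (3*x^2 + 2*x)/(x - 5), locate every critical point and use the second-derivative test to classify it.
f'(x) = (3*x^2 - 30*x - 10)/(x^2 - 10*x + 25)

Solve f'(x) = 0:
  f'(x) = (3*x^2 - 30*x - 10)/(x - 5)^2; the denominator is positive wherever f is defined, so f'(x) = 0 ⇔ 3*x^2 - 30*x - 10 = 0.
  3*x^2 - 30*x - 10 = 0 has no rational roots; quadratic formula: x = (30 ± √1020)/6.
  ⇒ x = 5 - sqrt(255)/3 ≈ -0.3229, 5 + sqrt(255)/3 ≈ 10.3229

f''(x) = 170/(x^3 - 15*x^2 + 75*x - 125)
Second-derivative test at each critical point:
  f''(-0.3229) = -1.1272 < 0 → local maximum
  f''(10.3229) = 1.1272 > 0 → local minimum

Critical points: x = 5 - sqrt(255)/3 ≈ -0.3229 (local maximum); x = 5 + sqrt(255)/3 ≈ 10.3229 (local minimum)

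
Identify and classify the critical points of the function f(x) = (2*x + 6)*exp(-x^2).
f'(x) = 2*(-2*x*(x + 3) + 1)*exp(-x^2)

Solve f'(x) = 0:
  f'(x) = (-4*x^2 - 12*x + 2)·exp(-x^2) and exp(-x^2) > 0 for every x, so f'(x) = 0 ⇔ -4*x^2 - 12*x + 2 = 0.
  Factor: -4*x^2 - 12*x + 2 = -2*(2*x^2 + 6*x - 1); 2*x^2 + 6*x - 1 = 0 has no rational roots; quadratic formula: x = (-6 ± √44)/4.
  ⇒ x = -sqrt(11)/2 - 3/2 ≈ -3.1583, -3/2 + sqrt(11)/2 ≈ 0.1583

f''(x) = 4*(2*x^2*(x + 3) - 3*x - 3)*exp(-x^2)
Second-derivative test at each critical point:
  f''(-3.1583) = 0.0006 > 0 → local minimum
  f''(0.1583) = -12.9381 < 0 → local maximum

Critical points: x = -sqrt(11)/2 - 3/2 ≈ -3.1583 (local minimum); x = -3/2 + sqrt(11)/2 ≈ 0.1583 (local maximum)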